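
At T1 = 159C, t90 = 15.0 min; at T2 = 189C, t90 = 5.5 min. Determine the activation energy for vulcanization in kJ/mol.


T1 = 432.15 K, T2 = 462.15 K
1/T1 - 1/T2 = 1.5021e-04
ln(t1/t2) = ln(15.0/5.5) = 1.0033
Ea = 8.314 * 1.0033 / 1.5021e-04 = 55531.3159 J/mol
Ea = 55.53 kJ/mol

55.53 kJ/mol


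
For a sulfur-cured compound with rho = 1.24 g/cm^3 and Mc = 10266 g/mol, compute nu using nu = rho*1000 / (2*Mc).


nu = rho * 1000 / (2 * Mc)
nu = 1.24 * 1000 / (2 * 10266)
nu = 1240.0 / 20532
nu = 0.0604 mol/L

0.0604 mol/L


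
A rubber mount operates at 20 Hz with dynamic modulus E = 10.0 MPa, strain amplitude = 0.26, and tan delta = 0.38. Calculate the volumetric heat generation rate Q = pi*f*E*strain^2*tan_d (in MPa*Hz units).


Q = pi * f * E * strain^2 * tan_d
= pi * 20 * 10.0 * 0.26^2 * 0.38
= pi * 20 * 10.0 * 0.0676 * 0.38
= 16.1402

Q = 16.1402


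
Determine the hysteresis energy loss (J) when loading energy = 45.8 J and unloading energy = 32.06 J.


Hysteresis loss = loading - unloading
= 45.8 - 32.06
= 13.74 J

13.74 J


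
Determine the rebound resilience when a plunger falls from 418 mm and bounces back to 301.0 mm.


Resilience = h_rebound / h_drop * 100
= 301.0 / 418 * 100
= 72.0%

72.0%


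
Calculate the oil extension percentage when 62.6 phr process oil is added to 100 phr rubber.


Oil % = oil / (100 + oil) * 100
= 62.6 / (100 + 62.6) * 100
= 62.6 / 162.6 * 100
= 38.5%

38.5%


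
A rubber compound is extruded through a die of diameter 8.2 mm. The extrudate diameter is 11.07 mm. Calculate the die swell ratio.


Die swell ratio = D_extrudate / D_die
= 11.07 / 8.2
= 1.35

Die swell = 1.35


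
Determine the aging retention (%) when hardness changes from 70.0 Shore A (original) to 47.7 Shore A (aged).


Retention = aged / original * 100
= 47.7 / 70.0 * 100
= 68.1%

68.1%


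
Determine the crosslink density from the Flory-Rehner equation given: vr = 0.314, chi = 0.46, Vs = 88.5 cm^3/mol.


ln(1 - vr) = ln(1 - 0.314) = -0.3769
Numerator = -((-0.3769) + 0.314 + 0.46 * 0.314^2) = 0.0175
Denominator = 88.5 * (0.314^(1/3) - 0.314/2) = 46.2579
nu = 0.0175 / 46.2579 = 3.7882e-04 mol/cm^3

3.7882e-04 mol/cm^3


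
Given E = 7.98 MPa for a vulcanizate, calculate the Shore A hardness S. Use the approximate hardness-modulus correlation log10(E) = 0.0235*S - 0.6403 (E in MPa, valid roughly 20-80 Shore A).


log10(E) = 0.0235*S - 0.6403  =>  S = (log10(E) + 0.6403) / 0.0235
log10(7.98) = 0.902003
S = (0.902003 + 0.6403) / 0.0235 = 1.542303 / 0.0235
S = 65.6

Shore A = 65.6


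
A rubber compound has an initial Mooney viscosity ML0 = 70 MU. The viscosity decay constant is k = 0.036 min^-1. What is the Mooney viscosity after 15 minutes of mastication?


ML = ML0 * exp(-k * t)
ML = 70 * exp(-0.036 * 15)
ML = 70 * 0.5827
ML = 40.79 MU

40.79 MU


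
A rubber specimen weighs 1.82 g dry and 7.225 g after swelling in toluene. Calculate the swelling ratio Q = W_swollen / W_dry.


Q = W_swollen / W_dry
Q = 7.225 / 1.82
Q = 3.97

Q = 3.97


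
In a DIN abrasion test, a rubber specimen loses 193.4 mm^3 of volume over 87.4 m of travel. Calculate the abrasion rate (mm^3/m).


Rate = volume_loss / distance
= 193.4 / 87.4
= 2.213 mm^3/m

2.213 mm^3/m


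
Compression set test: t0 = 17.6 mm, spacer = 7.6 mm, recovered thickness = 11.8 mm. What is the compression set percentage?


CS = (t0 - recovered) / (t0 - ts) * 100
= (17.6 - 11.8) / (17.6 - 7.6) * 100
= 5.8 / 10.0 * 100
= 58.0%

58.0%


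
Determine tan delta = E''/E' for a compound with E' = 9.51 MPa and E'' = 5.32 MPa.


tan delta = E'' / E'
= 5.32 / 9.51
= 0.5594

tan delta = 0.5594


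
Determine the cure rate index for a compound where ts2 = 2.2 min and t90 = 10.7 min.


CRI = 100 / (t90 - ts2)
= 100 / (10.7 - 2.2)
= 100 / 8.5
= 11.76 min^-1

11.76 min^-1


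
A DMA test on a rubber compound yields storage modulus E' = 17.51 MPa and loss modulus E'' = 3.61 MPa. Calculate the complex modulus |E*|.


|E*| = sqrt(E'^2 + E''^2)
= sqrt(17.51^2 + 3.61^2)
= sqrt(306.6001 + 13.0321)
= 17.878 MPa

17.878 MPa


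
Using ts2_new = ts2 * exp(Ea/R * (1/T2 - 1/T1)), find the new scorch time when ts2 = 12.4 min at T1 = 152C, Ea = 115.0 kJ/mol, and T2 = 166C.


Convert temperatures: T1 = 152 + 273.15 = 425.15 K, T2 = 166 + 273.15 = 439.15 K
ts2_new = 12.4 * exp(115000 / 8.314 * (1/439.15 - 1/425.15))
1/T2 - 1/T1 = -7.4985e-05
ts2_new = 4.4 min

4.4 min


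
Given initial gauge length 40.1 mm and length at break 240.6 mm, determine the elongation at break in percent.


Elongation = (Lf - L0) / L0 * 100
= (240.6 - 40.1) / 40.1 * 100
= 200.5 / 40.1 * 100
= 500.0%

500.0%


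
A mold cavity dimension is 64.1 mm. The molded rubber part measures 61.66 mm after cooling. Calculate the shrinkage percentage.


Shrinkage = (mold - part) / mold * 100
= (64.1 - 61.66) / 64.1 * 100
= 2.44 / 64.1 * 100
= 3.81%

3.81%


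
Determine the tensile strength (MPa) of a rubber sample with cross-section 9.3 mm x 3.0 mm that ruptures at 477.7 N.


Area = width * thickness = 9.3 * 3.0 = 27.9 mm^2
TS = force / area = 477.7 / 27.9 = 17.12 MPa

17.12 MPa


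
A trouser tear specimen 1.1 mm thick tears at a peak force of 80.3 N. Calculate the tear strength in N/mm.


Tear strength = force / thickness
= 80.3 / 1.1
= 73.0 N/mm

73.0 N/mm


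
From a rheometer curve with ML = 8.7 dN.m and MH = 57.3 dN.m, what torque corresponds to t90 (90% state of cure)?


M90 = ML + 0.9 * (MH - ML)
M90 = 8.7 + 0.9 * (57.3 - 8.7)
M90 = 8.7 + 0.9 * 48.6
M90 = 52.44 dN.m

52.44 dN.m


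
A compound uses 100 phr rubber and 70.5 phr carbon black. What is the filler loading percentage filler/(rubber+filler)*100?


Filler % = filler / (rubber + filler) * 100
= 70.5 / (100 + 70.5) * 100
= 70.5 / 170.5 * 100
= 41.35%

41.35%


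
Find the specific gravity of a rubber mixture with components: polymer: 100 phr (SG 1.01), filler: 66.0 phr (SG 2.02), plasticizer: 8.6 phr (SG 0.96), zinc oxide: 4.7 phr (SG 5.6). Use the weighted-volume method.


Sum of weights = 179.3
Volume contributions:
  polymer: 100/1.01 = 99.0099
  filler: 66.0/2.02 = 32.6733
  plasticizer: 8.6/0.96 = 8.9583
  zinc oxide: 4.7/5.6 = 0.8393
Sum of volumes = 141.4808
SG = 179.3 / 141.4808 = 1.267

SG = 1.267


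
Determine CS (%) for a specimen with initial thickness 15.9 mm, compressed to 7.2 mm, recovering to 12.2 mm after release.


CS = (t0 - recovered) / (t0 - ts) * 100
= (15.9 - 12.2) / (15.9 - 7.2) * 100
= 3.7 / 8.7 * 100
= 42.5%

42.5%


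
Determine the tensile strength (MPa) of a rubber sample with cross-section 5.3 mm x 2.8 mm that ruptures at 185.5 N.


Area = width * thickness = 5.3 * 2.8 = 14.84 mm^2
TS = force / area = 185.5 / 14.84 = 12.5 MPa

12.5 MPa


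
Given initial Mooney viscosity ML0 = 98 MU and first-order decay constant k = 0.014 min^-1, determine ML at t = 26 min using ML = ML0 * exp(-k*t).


ML = ML0 * exp(-k * t)
ML = 98 * exp(-0.014 * 26)
ML = 98 * 0.6949
ML = 68.1 MU

68.1 MU


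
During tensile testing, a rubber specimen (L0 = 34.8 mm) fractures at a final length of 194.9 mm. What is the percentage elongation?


Elongation = (Lf - L0) / L0 * 100
= (194.9 - 34.8) / 34.8 * 100
= 160.1 / 34.8 * 100
= 460.1%

460.1%


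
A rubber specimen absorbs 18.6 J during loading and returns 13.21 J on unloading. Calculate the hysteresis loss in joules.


Hysteresis loss = loading - unloading
= 18.6 - 13.21
= 5.39 J

5.39 J


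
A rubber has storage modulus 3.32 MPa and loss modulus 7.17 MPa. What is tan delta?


tan delta = E'' / E'
= 7.17 / 3.32
= 2.1596

tan delta = 2.1596


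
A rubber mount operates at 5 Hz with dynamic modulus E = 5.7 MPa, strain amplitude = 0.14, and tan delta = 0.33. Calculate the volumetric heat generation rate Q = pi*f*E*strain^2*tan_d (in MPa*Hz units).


Q = pi * f * E * strain^2 * tan_d
= pi * 5 * 5.7 * 0.14^2 * 0.33
= pi * 5 * 5.7 * 0.0196 * 0.33
= 0.5791

Q = 0.5791


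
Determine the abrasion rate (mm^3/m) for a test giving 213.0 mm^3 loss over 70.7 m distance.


Rate = volume_loss / distance
= 213.0 / 70.7
= 3.013 mm^3/m

3.013 mm^3/m


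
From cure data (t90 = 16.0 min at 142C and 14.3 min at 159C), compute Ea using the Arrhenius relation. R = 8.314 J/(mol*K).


T1 = 415.15 K, T2 = 432.15 K
1/T1 - 1/T2 = 9.4757e-05
ln(t1/t2) = ln(16.0/14.3) = 0.1123
Ea = 8.314 * 0.1123 / 9.4757e-05 = 9855.8314 J/mol
Ea = 9.86 kJ/mol

9.86 kJ/mol


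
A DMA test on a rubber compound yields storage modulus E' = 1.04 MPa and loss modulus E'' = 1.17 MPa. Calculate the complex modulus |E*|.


|E*| = sqrt(E'^2 + E''^2)
= sqrt(1.04^2 + 1.17^2)
= sqrt(1.0816 + 1.3689)
= 1.565 MPa

1.565 MPa


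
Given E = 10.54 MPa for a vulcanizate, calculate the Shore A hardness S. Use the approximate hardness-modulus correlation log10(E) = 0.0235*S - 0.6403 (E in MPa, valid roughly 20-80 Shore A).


log10(E) = 0.0235*S - 0.6403  =>  S = (log10(E) + 0.6403) / 0.0235
log10(10.54) = 1.022841
S = (1.022841 + 0.6403) / 0.0235 = 1.663141 / 0.0235
S = 70.8

Shore A = 70.8


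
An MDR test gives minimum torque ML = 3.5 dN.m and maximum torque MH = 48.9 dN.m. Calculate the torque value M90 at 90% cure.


M90 = ML + 0.9 * (MH - ML)
M90 = 3.5 + 0.9 * (48.9 - 3.5)
M90 = 3.5 + 0.9 * 45.4
M90 = 44.36 dN.m

44.36 dN.m


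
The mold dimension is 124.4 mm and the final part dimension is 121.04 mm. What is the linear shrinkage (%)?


Shrinkage = (mold - part) / mold * 100
= (124.4 - 121.04) / 124.4 * 100
= 3.36 / 124.4 * 100
= 2.7%

2.7%


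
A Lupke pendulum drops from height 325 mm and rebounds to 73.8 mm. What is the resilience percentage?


Resilience = h_rebound / h_drop * 100
= 73.8 / 325 * 100
= 22.7%

22.7%


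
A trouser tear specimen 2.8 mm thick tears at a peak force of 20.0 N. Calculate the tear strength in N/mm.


Tear strength = force / thickness
= 20.0 / 2.8
= 7.14 N/mm

7.14 N/mm


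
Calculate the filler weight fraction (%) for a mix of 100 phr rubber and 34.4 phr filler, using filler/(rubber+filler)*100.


Filler % = filler / (rubber + filler) * 100
= 34.4 / (100 + 34.4) * 100
= 34.4 / 134.4 * 100
= 25.6%

25.6%


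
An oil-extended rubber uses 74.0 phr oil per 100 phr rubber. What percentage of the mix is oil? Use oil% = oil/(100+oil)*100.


Oil % = oil / (100 + oil) * 100
= 74.0 / (100 + 74.0) * 100
= 74.0 / 174.0 * 100
= 42.53%

42.53%


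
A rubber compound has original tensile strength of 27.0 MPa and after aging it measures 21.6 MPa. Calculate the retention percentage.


Retention = aged / original * 100
= 21.6 / 27.0 * 100
= 80.0%

80.0%


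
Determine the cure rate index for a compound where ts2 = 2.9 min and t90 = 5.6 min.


CRI = 100 / (t90 - ts2)
= 100 / (5.6 - 2.9)
= 100 / 2.7
= 37.04 min^-1

37.04 min^-1


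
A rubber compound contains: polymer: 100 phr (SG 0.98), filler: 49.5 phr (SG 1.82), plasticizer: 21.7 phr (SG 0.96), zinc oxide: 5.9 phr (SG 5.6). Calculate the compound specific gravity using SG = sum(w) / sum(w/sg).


Sum of weights = 177.1
Volume contributions:
  polymer: 100/0.98 = 102.0408
  filler: 49.5/1.82 = 27.1978
  plasticizer: 21.7/0.96 = 22.6042
  zinc oxide: 5.9/5.6 = 1.0536
Sum of volumes = 152.8964
SG = 177.1 / 152.8964 = 1.158

SG = 1.158


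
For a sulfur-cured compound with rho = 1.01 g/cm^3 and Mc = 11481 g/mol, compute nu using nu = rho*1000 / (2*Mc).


nu = rho * 1000 / (2 * Mc)
nu = 1.01 * 1000 / (2 * 11481)
nu = 1010.0 / 22962
nu = 0.0440 mol/L

0.0440 mol/L


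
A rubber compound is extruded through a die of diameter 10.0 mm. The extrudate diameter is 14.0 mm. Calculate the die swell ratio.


Die swell ratio = D_extrudate / D_die
= 14.0 / 10.0
= 1.4

Die swell = 1.4


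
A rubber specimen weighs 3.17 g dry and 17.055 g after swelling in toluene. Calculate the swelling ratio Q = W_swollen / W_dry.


Q = W_swollen / W_dry
Q = 17.055 / 3.17
Q = 5.38

Q = 5.38


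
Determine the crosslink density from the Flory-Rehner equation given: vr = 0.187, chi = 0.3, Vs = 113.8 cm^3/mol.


ln(1 - vr) = ln(1 - 0.187) = -0.2070
Numerator = -((-0.2070) + 0.187 + 0.3 * 0.187^2) = 0.0095
Denominator = 113.8 * (0.187^(1/3) - 0.187/2) = 54.4360
nu = 0.0095 / 54.4360 = 1.7513e-04 mol/cm^3

1.7513e-04 mol/cm^3


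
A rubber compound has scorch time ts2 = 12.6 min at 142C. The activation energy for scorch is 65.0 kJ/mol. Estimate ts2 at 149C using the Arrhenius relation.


Convert temperatures: T1 = 142 + 273.15 = 415.15 K, T2 = 149 + 273.15 = 422.15 K
ts2_new = 12.6 * exp(65000 / 8.314 * (1/422.15 - 1/415.15))
1/T2 - 1/T1 = -3.9942e-05
ts2_new = 9.22 min

9.22 min


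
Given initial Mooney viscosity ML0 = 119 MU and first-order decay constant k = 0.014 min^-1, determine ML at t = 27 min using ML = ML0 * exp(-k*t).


ML = ML0 * exp(-k * t)
ML = 119 * exp(-0.014 * 27)
ML = 119 * 0.6852
ML = 81.54 MU

81.54 MU


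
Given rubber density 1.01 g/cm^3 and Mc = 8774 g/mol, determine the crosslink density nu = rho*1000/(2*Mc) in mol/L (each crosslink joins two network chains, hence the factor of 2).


nu = rho * 1000 / (2 * Mc)
nu = 1.01 * 1000 / (2 * 8774)
nu = 1010.0 / 17548
nu = 0.0576 mol/L

0.0576 mol/L


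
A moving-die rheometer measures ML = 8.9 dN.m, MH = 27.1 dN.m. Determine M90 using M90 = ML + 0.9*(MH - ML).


M90 = ML + 0.9 * (MH - ML)
M90 = 8.9 + 0.9 * (27.1 - 8.9)
M90 = 8.9 + 0.9 * 18.2
M90 = 25.28 dN.m

25.28 dN.m


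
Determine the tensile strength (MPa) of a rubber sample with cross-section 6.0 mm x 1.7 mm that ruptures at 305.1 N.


Area = width * thickness = 6.0 * 1.7 = 10.2 mm^2
TS = force / area = 305.1 / 10.2 = 29.91 MPa

29.91 MPa


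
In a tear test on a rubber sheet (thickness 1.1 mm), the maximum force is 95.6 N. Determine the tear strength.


Tear strength = force / thickness
= 95.6 / 1.1
= 86.91 N/mm

86.91 N/mm


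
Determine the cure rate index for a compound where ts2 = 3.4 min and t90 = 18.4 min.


CRI = 100 / (t90 - ts2)
= 100 / (18.4 - 3.4)
= 100 / 15.0
= 6.67 min^-1

6.67 min^-1


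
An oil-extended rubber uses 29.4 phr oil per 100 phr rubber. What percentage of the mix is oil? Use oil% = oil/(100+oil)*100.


Oil % = oil / (100 + oil) * 100
= 29.4 / (100 + 29.4) * 100
= 29.4 / 129.4 * 100
= 22.72%

22.72%


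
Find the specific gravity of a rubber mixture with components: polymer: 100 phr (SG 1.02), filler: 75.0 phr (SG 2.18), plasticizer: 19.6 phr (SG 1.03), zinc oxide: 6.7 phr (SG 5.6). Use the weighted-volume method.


Sum of weights = 201.3
Volume contributions:
  polymer: 100/1.02 = 98.0392
  filler: 75.0/2.18 = 34.4037
  plasticizer: 19.6/1.03 = 19.0291
  zinc oxide: 6.7/5.6 = 1.1964
Sum of volumes = 152.6684
SG = 201.3 / 152.6684 = 1.319

SG = 1.319


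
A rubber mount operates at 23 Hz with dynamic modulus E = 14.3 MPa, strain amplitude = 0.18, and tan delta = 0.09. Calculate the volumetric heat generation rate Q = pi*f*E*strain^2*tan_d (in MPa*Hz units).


Q = pi * f * E * strain^2 * tan_d
= pi * 23 * 14.3 * 0.18^2 * 0.09
= pi * 23 * 14.3 * 0.0324 * 0.09
= 3.0130

Q = 3.0130


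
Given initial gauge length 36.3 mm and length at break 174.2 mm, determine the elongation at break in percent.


Elongation = (Lf - L0) / L0 * 100
= (174.2 - 36.3) / 36.3 * 100
= 137.9 / 36.3 * 100
= 379.9%

379.9%


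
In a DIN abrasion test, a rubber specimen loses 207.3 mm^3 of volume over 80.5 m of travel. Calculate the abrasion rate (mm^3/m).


Rate = volume_loss / distance
= 207.3 / 80.5
= 2.575 mm^3/m

2.575 mm^3/m


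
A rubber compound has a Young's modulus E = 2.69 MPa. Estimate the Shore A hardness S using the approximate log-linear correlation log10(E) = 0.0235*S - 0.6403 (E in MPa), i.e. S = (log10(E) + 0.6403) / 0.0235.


log10(E) = 0.0235*S - 0.6403  =>  S = (log10(E) + 0.6403) / 0.0235
log10(2.69) = 0.429752
S = (0.429752 + 0.6403) / 0.0235 = 1.070052 / 0.0235
S = 45.5

Shore A = 45.5


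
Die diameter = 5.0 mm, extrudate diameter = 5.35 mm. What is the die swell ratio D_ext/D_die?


Die swell ratio = D_extrudate / D_die
= 5.35 / 5.0
= 1.07

Die swell = 1.07


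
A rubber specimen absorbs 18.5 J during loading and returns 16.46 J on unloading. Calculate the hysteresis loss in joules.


Hysteresis loss = loading - unloading
= 18.5 - 16.46
= 2.04 J

2.04 J


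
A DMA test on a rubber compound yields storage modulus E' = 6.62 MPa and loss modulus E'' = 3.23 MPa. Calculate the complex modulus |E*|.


|E*| = sqrt(E'^2 + E''^2)
= sqrt(6.62^2 + 3.23^2)
= sqrt(43.8244 + 10.4329)
= 7.366 MPa

7.366 MPa


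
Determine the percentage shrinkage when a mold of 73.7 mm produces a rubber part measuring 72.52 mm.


Shrinkage = (mold - part) / mold * 100
= (73.7 - 72.52) / 73.7 * 100
= 1.18 / 73.7 * 100
= 1.6%

1.6%


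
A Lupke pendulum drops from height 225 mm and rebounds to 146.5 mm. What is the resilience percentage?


Resilience = h_rebound / h_drop * 100
= 146.5 / 225 * 100
= 65.1%

65.1%


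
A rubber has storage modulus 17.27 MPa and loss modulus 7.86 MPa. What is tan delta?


tan delta = E'' / E'
= 7.86 / 17.27
= 0.4551

tan delta = 0.4551


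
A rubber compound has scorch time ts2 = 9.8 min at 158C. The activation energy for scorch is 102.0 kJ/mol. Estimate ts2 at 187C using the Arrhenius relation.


Convert temperatures: T1 = 158 + 273.15 = 431.15 K, T2 = 187 + 273.15 = 460.15 K
ts2_new = 9.8 * exp(102000 / 8.314 * (1/460.15 - 1/431.15))
1/T2 - 1/T1 = -1.4617e-04
ts2_new = 1.63 min

1.63 min


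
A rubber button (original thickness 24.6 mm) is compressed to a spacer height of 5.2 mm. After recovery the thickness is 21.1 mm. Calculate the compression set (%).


CS = (t0 - recovered) / (t0 - ts) * 100
= (24.6 - 21.1) / (24.6 - 5.2) * 100
= 3.5 / 19.4 * 100
= 18.0%

18.0%


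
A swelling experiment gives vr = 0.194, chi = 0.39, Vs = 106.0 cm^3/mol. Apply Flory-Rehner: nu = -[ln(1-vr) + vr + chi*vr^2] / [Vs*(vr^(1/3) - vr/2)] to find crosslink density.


ln(1 - vr) = ln(1 - 0.194) = -0.2157
Numerator = -((-0.2157) + 0.194 + 0.39 * 0.194^2) = 0.0070
Denominator = 106.0 * (0.194^(1/3) - 0.194/2) = 51.0810
nu = 0.0070 / 51.0810 = 1.3691e-04 mol/cm^3

1.3691e-04 mol/cm^3


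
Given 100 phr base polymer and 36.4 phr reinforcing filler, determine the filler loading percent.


Filler % = filler / (rubber + filler) * 100
= 36.4 / (100 + 36.4) * 100
= 36.4 / 136.4 * 100
= 26.69%

26.69%


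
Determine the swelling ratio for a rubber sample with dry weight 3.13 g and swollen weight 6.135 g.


Q = W_swollen / W_dry
Q = 6.135 / 3.13
Q = 1.96

Q = 1.96


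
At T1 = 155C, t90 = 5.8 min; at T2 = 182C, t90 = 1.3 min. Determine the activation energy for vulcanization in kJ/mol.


T1 = 428.15 K, T2 = 455.15 K
1/T1 - 1/T2 = 1.3855e-04
ln(t1/t2) = ln(5.8/1.3) = 1.4955
Ea = 8.314 * 1.4955 / 1.3855e-04 = 89739.0207 J/mol
Ea = 89.74 kJ/mol

89.74 kJ/mol


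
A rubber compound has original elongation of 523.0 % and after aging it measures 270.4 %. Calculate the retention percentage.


Retention = aged / original * 100
= 270.4 / 523.0 * 100
= 51.7%

51.7%


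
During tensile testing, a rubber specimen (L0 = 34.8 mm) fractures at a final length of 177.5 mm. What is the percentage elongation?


Elongation = (Lf - L0) / L0 * 100
= (177.5 - 34.8) / 34.8 * 100
= 142.7 / 34.8 * 100
= 410.1%

410.1%


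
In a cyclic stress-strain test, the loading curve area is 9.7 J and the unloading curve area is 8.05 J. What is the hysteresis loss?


Hysteresis loss = loading - unloading
= 9.7 - 8.05
= 1.65 J

1.65 J


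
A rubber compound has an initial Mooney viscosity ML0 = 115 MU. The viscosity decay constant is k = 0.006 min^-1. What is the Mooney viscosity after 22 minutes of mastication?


ML = ML0 * exp(-k * t)
ML = 115 * exp(-0.006 * 22)
ML = 115 * 0.8763
ML = 100.78 MU

100.78 MU


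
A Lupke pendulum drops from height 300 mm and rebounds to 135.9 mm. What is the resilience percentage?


Resilience = h_rebound / h_drop * 100
= 135.9 / 300 * 100
= 45.3%

45.3%


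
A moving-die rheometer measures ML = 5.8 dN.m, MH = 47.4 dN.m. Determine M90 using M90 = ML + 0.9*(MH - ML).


M90 = ML + 0.9 * (MH - ML)
M90 = 5.8 + 0.9 * (47.4 - 5.8)
M90 = 5.8 + 0.9 * 41.6
M90 = 43.24 dN.m

43.24 dN.m


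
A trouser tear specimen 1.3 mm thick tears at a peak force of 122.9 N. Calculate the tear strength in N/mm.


Tear strength = force / thickness
= 122.9 / 1.3
= 94.54 N/mm

94.54 N/mm


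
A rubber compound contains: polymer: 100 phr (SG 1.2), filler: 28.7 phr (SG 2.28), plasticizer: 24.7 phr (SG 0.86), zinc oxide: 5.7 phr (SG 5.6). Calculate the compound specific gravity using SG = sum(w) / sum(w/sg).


Sum of weights = 159.1
Volume contributions:
  polymer: 100/1.2 = 83.3333
  filler: 28.7/2.28 = 12.5877
  plasticizer: 24.7/0.86 = 28.7209
  zinc oxide: 5.7/5.6 = 1.0179
Sum of volumes = 125.6598
SG = 159.1 / 125.6598 = 1.266

SG = 1.266


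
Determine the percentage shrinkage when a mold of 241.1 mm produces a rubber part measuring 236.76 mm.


Shrinkage = (mold - part) / mold * 100
= (241.1 - 236.76) / 241.1 * 100
= 4.34 / 241.1 * 100
= 1.8%

1.8%


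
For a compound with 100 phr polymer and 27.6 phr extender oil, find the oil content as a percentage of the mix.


Oil % = oil / (100 + oil) * 100
= 27.6 / (100 + 27.6) * 100
= 27.6 / 127.6 * 100
= 21.63%

21.63%


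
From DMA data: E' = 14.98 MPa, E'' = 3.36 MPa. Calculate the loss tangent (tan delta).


tan delta = E'' / E'
= 3.36 / 14.98
= 0.2243

tan delta = 0.2243


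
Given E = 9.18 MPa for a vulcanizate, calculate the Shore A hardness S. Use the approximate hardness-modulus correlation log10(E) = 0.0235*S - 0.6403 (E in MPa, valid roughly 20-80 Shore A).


log10(E) = 0.0235*S - 0.6403  =>  S = (log10(E) + 0.6403) / 0.0235
log10(9.18) = 0.962843
S = (0.962843 + 0.6403) / 0.0235 = 1.603143 / 0.0235
S = 68.2

Shore A = 68.2


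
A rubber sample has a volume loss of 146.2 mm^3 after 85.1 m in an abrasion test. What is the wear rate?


Rate = volume_loss / distance
= 146.2 / 85.1
= 1.718 mm^3/m

1.718 mm^3/m


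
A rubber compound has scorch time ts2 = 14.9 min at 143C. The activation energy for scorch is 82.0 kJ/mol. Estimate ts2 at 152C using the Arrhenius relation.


Convert temperatures: T1 = 143 + 273.15 = 416.15 K, T2 = 152 + 273.15 = 425.15 K
ts2_new = 14.9 * exp(82000 / 8.314 * (1/425.15 - 1/416.15))
1/T2 - 1/T1 = -5.0869e-05
ts2_new = 9.02 min

9.02 min


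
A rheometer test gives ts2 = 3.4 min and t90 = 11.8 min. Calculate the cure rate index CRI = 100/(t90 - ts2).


CRI = 100 / (t90 - ts2)
= 100 / (11.8 - 3.4)
= 100 / 8.4
= 11.9 min^-1

11.9 min^-1


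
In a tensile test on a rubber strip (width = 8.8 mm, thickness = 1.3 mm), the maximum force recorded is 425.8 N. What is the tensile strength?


Area = width * thickness = 8.8 * 1.3 = 11.44 mm^2
TS = force / area = 425.8 / 11.44 = 37.22 MPa

37.22 MPa


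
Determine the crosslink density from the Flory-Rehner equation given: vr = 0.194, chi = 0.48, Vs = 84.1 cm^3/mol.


ln(1 - vr) = ln(1 - 0.194) = -0.2157
Numerator = -((-0.2157) + 0.194 + 0.48 * 0.194^2) = 0.0036
Denominator = 84.1 * (0.194^(1/3) - 0.194/2) = 40.5275
nu = 0.0036 / 40.5275 = 8.8983e-05 mol/cm^3

8.8983e-05 mol/cm^3


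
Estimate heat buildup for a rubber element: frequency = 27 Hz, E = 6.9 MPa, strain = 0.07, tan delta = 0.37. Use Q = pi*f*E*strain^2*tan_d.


Q = pi * f * E * strain^2 * tan_d
= pi * 27 * 6.9 * 0.07^2 * 0.37
= pi * 27 * 6.9 * 0.0049 * 0.37
= 1.0611

Q = 1.0611


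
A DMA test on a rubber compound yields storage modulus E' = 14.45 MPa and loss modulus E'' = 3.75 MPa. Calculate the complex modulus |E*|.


|E*| = sqrt(E'^2 + E''^2)
= sqrt(14.45^2 + 3.75^2)
= sqrt(208.8025 + 14.0625)
= 14.929 MPa

14.929 MPa


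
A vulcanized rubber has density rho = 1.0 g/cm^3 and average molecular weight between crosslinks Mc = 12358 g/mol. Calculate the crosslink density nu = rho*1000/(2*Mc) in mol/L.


nu = rho * 1000 / (2 * Mc)
nu = 1.0 * 1000 / (2 * 12358)
nu = 1000.0 / 24716
nu = 0.0405 mol/L

0.0405 mol/L


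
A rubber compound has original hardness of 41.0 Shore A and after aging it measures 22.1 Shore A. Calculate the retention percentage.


Retention = aged / original * 100
= 22.1 / 41.0 * 100
= 53.9%

53.9%


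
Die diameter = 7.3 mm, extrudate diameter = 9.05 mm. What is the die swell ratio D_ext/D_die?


Die swell ratio = D_extrudate / D_die
= 9.05 / 7.3
= 1.24

Die swell = 1.24


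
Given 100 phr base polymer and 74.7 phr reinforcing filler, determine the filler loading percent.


Filler % = filler / (rubber + filler) * 100
= 74.7 / (100 + 74.7) * 100
= 74.7 / 174.7 * 100
= 42.76%

42.76%


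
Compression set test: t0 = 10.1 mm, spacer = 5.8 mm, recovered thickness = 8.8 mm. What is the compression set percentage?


CS = (t0 - recovered) / (t0 - ts) * 100
= (10.1 - 8.8) / (10.1 - 5.8) * 100
= 1.3 / 4.3 * 100
= 30.2%

30.2%


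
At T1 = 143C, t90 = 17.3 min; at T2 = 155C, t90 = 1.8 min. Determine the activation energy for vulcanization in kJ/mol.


T1 = 416.15 K, T2 = 428.15 K
1/T1 - 1/T2 = 6.7350e-05
ln(t1/t2) = ln(17.3/1.8) = 2.2629
Ea = 8.314 * 2.2629 / 6.7350e-05 = 279346.8580 J/mol
Ea = 279.35 kJ/mol

279.35 kJ/mol


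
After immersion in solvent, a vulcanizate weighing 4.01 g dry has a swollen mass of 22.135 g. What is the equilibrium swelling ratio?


Q = W_swollen / W_dry
Q = 22.135 / 4.01
Q = 5.52

Q = 5.52


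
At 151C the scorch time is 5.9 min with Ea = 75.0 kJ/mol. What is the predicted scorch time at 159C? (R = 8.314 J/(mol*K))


Convert temperatures: T1 = 151 + 273.15 = 424.15 K, T2 = 159 + 273.15 = 432.15 K
ts2_new = 5.9 * exp(75000 / 8.314 * (1/432.15 - 1/424.15))
1/T2 - 1/T1 = -4.3645e-05
ts2_new = 3.98 min

3.98 min


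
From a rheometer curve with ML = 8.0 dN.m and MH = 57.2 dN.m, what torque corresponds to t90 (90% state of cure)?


M90 = ML + 0.9 * (MH - ML)
M90 = 8.0 + 0.9 * (57.2 - 8.0)
M90 = 8.0 + 0.9 * 49.2
M90 = 52.28 dN.m

52.28 dN.m


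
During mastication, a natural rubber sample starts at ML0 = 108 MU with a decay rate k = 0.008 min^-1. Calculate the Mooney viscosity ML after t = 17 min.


ML = ML0 * exp(-k * t)
ML = 108 * exp(-0.008 * 17)
ML = 108 * 0.8728
ML = 94.27 MU

94.27 MU


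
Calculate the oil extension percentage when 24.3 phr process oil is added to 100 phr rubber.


Oil % = oil / (100 + oil) * 100
= 24.3 / (100 + 24.3) * 100
= 24.3 / 124.3 * 100
= 19.55%

19.55%


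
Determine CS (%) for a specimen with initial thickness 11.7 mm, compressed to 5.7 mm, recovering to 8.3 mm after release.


CS = (t0 - recovered) / (t0 - ts) * 100
= (11.7 - 8.3) / (11.7 - 5.7) * 100
= 3.4 / 6.0 * 100
= 56.7%

56.7%


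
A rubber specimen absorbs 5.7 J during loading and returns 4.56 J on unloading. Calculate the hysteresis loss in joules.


Hysteresis loss = loading - unloading
= 5.7 - 4.56
= 1.14 J

1.14 J


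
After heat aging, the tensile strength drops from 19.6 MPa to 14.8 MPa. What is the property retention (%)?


Retention = aged / original * 100
= 14.8 / 19.6 * 100
= 75.5%

75.5%


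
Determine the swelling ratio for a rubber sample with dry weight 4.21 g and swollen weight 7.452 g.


Q = W_swollen / W_dry
Q = 7.452 / 4.21
Q = 1.77

Q = 1.77


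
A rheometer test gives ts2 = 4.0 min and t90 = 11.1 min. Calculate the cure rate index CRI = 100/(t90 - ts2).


CRI = 100 / (t90 - ts2)
= 100 / (11.1 - 4.0)
= 100 / 7.1
= 14.08 min^-1

14.08 min^-1


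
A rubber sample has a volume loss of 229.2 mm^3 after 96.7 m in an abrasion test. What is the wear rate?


Rate = volume_loss / distance
= 229.2 / 96.7
= 2.37 mm^3/m

2.37 mm^3/m


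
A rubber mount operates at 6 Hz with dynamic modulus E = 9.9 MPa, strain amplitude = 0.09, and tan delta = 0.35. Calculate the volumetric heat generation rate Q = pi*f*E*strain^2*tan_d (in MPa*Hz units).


Q = pi * f * E * strain^2 * tan_d
= pi * 6 * 9.9 * 0.09^2 * 0.35
= pi * 6 * 9.9 * 0.0081 * 0.35
= 0.5290

Q = 0.5290


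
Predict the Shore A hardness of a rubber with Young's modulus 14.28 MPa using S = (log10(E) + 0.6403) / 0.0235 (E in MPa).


log10(E) = 0.0235*S - 0.6403  =>  S = (log10(E) + 0.6403) / 0.0235
log10(14.28) = 1.154728
S = (1.154728 + 0.6403) / 0.0235 = 1.795028 / 0.0235
S = 76.4

Shore A = 76.4


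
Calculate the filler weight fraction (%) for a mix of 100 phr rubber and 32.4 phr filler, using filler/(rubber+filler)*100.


Filler % = filler / (rubber + filler) * 100
= 32.4 / (100 + 32.4) * 100
= 32.4 / 132.4 * 100
= 24.47%

24.47%


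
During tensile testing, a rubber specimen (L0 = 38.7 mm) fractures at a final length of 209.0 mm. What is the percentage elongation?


Elongation = (Lf - L0) / L0 * 100
= (209.0 - 38.7) / 38.7 * 100
= 170.3 / 38.7 * 100
= 440.1%

440.1%


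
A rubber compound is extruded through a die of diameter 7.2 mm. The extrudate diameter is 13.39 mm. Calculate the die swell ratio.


Die swell ratio = D_extrudate / D_die
= 13.39 / 7.2
= 1.86

Die swell = 1.86


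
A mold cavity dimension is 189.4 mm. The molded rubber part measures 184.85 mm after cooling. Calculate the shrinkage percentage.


Shrinkage = (mold - part) / mold * 100
= (189.4 - 184.85) / 189.4 * 100
= 4.55 / 189.4 * 100
= 2.4%

2.4%


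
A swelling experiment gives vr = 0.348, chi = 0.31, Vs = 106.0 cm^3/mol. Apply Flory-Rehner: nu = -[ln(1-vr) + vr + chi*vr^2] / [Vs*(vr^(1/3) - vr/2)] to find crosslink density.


ln(1 - vr) = ln(1 - 0.348) = -0.4277
Numerator = -((-0.4277) + 0.348 + 0.31 * 0.348^2) = 0.0422
Denominator = 106.0 * (0.348^(1/3) - 0.348/2) = 56.1148
nu = 0.0422 / 56.1148 = 7.5147e-04 mol/cm^3

7.5147e-04 mol/cm^3


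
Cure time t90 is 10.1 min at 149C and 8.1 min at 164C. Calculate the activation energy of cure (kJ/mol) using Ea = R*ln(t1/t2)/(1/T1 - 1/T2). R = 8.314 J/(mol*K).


T1 = 422.15 K, T2 = 437.15 K
1/T1 - 1/T2 = 8.1282e-05
ln(t1/t2) = ln(10.1/8.1) = 0.2207
Ea = 8.314 * 0.2207 / 8.1282e-05 = 22571.5827 J/mol
Ea = 22.57 kJ/mol

22.57 kJ/mol


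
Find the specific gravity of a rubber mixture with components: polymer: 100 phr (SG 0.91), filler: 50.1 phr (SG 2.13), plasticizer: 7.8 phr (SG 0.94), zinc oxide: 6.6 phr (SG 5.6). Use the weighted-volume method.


Sum of weights = 164.5
Volume contributions:
  polymer: 100/0.91 = 109.8901
  filler: 50.1/2.13 = 23.5211
  plasticizer: 7.8/0.94 = 8.2979
  zinc oxide: 6.6/5.6 = 1.1786
Sum of volumes = 142.8877
SG = 164.5 / 142.8877 = 1.151

SG = 1.151


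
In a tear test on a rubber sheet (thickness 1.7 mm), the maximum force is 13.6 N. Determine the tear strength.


Tear strength = force / thickness
= 13.6 / 1.7
= 8.0 N/mm

8.0 N/mm


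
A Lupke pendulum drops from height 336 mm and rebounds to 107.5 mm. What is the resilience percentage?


Resilience = h_rebound / h_drop * 100
= 107.5 / 336 * 100
= 32.0%

32.0%


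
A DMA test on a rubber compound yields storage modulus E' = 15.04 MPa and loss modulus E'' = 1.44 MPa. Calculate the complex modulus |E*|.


|E*| = sqrt(E'^2 + E''^2)
= sqrt(15.04^2 + 1.44^2)
= sqrt(226.2016 + 2.0736)
= 15.109 MPa

15.109 MPa


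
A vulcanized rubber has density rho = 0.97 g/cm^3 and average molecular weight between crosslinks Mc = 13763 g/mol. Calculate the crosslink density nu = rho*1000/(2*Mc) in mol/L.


nu = rho * 1000 / (2 * Mc)
nu = 0.97 * 1000 / (2 * 13763)
nu = 970.0 / 27526
nu = 0.0352 mol/L

0.0352 mol/L


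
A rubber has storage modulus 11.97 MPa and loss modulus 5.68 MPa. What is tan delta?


tan delta = E'' / E'
= 5.68 / 11.97
= 0.4745

tan delta = 0.4745


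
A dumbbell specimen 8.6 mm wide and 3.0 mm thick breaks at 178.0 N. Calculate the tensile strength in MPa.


Area = width * thickness = 8.6 * 3.0 = 25.8 mm^2
TS = force / area = 178.0 / 25.8 = 6.9 MPa

6.9 MPa


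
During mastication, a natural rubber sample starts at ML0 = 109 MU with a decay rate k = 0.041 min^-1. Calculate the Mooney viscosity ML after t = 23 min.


ML = ML0 * exp(-k * t)
ML = 109 * exp(-0.041 * 23)
ML = 109 * 0.3895
ML = 42.45 MU

42.45 MU


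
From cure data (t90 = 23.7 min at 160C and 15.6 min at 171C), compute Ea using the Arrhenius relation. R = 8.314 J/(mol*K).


T1 = 433.15 K, T2 = 444.15 K
1/T1 - 1/T2 = 5.7177e-05
ln(t1/t2) = ln(23.7/15.6) = 0.4182
Ea = 8.314 * 0.4182 / 5.7177e-05 = 60809.8093 J/mol
Ea = 60.81 kJ/mol

60.81 kJ/mol


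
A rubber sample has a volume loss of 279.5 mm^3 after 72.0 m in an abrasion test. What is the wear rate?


Rate = volume_loss / distance
= 279.5 / 72.0
= 3.882 mm^3/m

3.882 mm^3/m


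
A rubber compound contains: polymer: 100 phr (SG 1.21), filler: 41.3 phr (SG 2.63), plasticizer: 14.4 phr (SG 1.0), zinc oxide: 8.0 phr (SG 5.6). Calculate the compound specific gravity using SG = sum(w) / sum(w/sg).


Sum of weights = 163.7
Volume contributions:
  polymer: 100/1.21 = 82.6446
  filler: 41.3/2.63 = 15.7034
  plasticizer: 14.4/1.0 = 14.4000
  zinc oxide: 8.0/5.6 = 1.4286
Sum of volumes = 114.1766
SG = 163.7 / 114.1766 = 1.434

SG = 1.434


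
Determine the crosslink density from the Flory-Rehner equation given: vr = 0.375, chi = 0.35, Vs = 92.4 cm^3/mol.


ln(1 - vr) = ln(1 - 0.375) = -0.4700
Numerator = -((-0.4700) + 0.375 + 0.35 * 0.375^2) = 0.0458
Denominator = 92.4 * (0.375^(1/3) - 0.375/2) = 49.3069
nu = 0.0458 / 49.3069 = 9.2857e-04 mol/cm^3

9.2857e-04 mol/cm^3


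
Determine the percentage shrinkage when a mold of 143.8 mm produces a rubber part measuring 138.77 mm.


Shrinkage = (mold - part) / mold * 100
= (143.8 - 138.77) / 143.8 * 100
= 5.03 / 143.8 * 100
= 3.5%

3.5%


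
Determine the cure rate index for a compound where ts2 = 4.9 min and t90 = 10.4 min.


CRI = 100 / (t90 - ts2)
= 100 / (10.4 - 4.9)
= 100 / 5.5
= 18.18 min^-1

18.18 min^-1


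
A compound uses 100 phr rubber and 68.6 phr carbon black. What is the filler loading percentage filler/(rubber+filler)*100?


Filler % = filler / (rubber + filler) * 100
= 68.6 / (100 + 68.6) * 100
= 68.6 / 168.6 * 100
= 40.69%

40.69%


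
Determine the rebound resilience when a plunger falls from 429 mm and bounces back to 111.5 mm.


Resilience = h_rebound / h_drop * 100
= 111.5 / 429 * 100
= 26.0%

26.0%


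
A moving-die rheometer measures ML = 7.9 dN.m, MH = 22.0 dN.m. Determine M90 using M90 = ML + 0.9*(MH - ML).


M90 = ML + 0.9 * (MH - ML)
M90 = 7.9 + 0.9 * (22.0 - 7.9)
M90 = 7.9 + 0.9 * 14.1
M90 = 20.59 dN.m

20.59 dN.m


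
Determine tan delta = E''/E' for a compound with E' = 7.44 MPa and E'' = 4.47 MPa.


tan delta = E'' / E'
= 4.47 / 7.44
= 0.6008

tan delta = 0.6008


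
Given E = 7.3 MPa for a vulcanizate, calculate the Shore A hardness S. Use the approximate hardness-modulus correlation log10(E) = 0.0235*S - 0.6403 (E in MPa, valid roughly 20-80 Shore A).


log10(E) = 0.0235*S - 0.6403  =>  S = (log10(E) + 0.6403) / 0.0235
log10(7.3) = 0.863323
S = (0.863323 + 0.6403) / 0.0235 = 1.503623 / 0.0235
S = 64.0

Shore A = 64.0


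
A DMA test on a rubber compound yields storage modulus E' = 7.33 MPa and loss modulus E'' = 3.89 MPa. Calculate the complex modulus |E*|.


|E*| = sqrt(E'^2 + E''^2)
= sqrt(7.33^2 + 3.89^2)
= sqrt(53.7289 + 15.1321)
= 8.298 MPa

8.298 MPa


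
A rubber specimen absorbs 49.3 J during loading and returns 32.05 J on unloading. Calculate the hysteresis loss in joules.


Hysteresis loss = loading - unloading
= 49.3 - 32.05
= 17.25 J

17.25 J


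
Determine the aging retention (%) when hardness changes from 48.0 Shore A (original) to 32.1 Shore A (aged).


Retention = aged / original * 100
= 32.1 / 48.0 * 100
= 66.9%

66.9%


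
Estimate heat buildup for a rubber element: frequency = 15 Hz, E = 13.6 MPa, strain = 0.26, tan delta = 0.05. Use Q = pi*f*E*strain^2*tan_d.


Q = pi * f * E * strain^2 * tan_d
= pi * 15 * 13.6 * 0.26^2 * 0.05
= pi * 15 * 13.6 * 0.0676 * 0.05
= 2.1662

Q = 2.1662


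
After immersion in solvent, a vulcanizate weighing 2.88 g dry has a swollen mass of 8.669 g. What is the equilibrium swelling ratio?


Q = W_swollen / W_dry
Q = 8.669 / 2.88
Q = 3.01

Q = 3.01


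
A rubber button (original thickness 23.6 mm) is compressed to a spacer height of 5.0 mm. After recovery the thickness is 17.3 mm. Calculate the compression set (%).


CS = (t0 - recovered) / (t0 - ts) * 100
= (23.6 - 17.3) / (23.6 - 5.0) * 100
= 6.3 / 18.6 * 100
= 33.9%

33.9%


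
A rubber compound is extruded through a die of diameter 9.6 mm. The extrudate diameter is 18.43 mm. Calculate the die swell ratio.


Die swell ratio = D_extrudate / D_die
= 18.43 / 9.6
= 1.92

Die swell = 1.92


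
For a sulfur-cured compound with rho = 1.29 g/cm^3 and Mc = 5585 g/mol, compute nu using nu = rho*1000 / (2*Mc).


nu = rho * 1000 / (2 * Mc)
nu = 1.29 * 1000 / (2 * 5585)
nu = 1290.0 / 11170
nu = 0.1155 mol/L

0.1155 mol/L


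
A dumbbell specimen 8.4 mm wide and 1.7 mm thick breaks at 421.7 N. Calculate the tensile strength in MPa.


Area = width * thickness = 8.4 * 1.7 = 14.28 mm^2
TS = force / area = 421.7 / 14.28 = 29.53 MPa

29.53 MPa


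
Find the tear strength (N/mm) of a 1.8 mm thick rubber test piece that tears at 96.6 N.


Tear strength = force / thickness
= 96.6 / 1.8
= 53.67 N/mm

53.67 N/mm


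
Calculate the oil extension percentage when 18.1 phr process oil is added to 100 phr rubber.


Oil % = oil / (100 + oil) * 100
= 18.1 / (100 + 18.1) * 100
= 18.1 / 118.1 * 100
= 15.33%

15.33%


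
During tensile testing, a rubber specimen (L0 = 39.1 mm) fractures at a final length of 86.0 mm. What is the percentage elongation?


Elongation = (Lf - L0) / L0 * 100
= (86.0 - 39.1) / 39.1 * 100
= 46.9 / 39.1 * 100
= 119.9%

119.9%


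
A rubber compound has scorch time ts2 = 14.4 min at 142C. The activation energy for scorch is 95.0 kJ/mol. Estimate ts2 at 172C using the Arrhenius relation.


Convert temperatures: T1 = 142 + 273.15 = 415.15 K, T2 = 172 + 273.15 = 445.15 K
ts2_new = 14.4 * exp(95000 / 8.314 * (1/445.15 - 1/415.15))
1/T2 - 1/T1 = -1.6233e-04
ts2_new = 2.25 min

2.25 min


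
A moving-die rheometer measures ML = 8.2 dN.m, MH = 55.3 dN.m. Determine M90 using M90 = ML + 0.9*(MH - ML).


M90 = ML + 0.9 * (MH - ML)
M90 = 8.2 + 0.9 * (55.3 - 8.2)
M90 = 8.2 + 0.9 * 47.1
M90 = 50.59 dN.m

50.59 dN.m


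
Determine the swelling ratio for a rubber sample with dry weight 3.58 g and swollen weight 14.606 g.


Q = W_swollen / W_dry
Q = 14.606 / 3.58
Q = 4.08

Q = 4.08


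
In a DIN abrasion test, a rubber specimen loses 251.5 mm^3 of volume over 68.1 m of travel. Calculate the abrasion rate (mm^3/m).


Rate = volume_loss / distance
= 251.5 / 68.1
= 3.693 mm^3/m

3.693 mm^3/m


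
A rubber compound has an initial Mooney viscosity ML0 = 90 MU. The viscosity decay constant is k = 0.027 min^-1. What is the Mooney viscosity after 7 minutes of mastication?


ML = ML0 * exp(-k * t)
ML = 90 * exp(-0.027 * 7)
ML = 90 * 0.8278
ML = 74.5 MU

74.5 MU


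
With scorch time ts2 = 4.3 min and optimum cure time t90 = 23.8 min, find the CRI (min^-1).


CRI = 100 / (t90 - ts2)
= 100 / (23.8 - 4.3)
= 100 / 19.5
= 5.13 min^-1

5.13 min^-1


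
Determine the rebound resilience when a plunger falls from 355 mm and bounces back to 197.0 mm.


Resilience = h_rebound / h_drop * 100
= 197.0 / 355 * 100
= 55.5%

55.5%


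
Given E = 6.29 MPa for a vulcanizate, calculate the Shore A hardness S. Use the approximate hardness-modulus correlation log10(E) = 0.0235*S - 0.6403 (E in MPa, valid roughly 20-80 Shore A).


log10(E) = 0.0235*S - 0.6403  =>  S = (log10(E) + 0.6403) / 0.0235
log10(6.29) = 0.798651
S = (0.798651 + 0.6403) / 0.0235 = 1.438951 / 0.0235
S = 61.2

Shore A = 61.2


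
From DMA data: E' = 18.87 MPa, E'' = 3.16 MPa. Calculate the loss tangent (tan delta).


tan delta = E'' / E'
= 3.16 / 18.87
= 0.1675

tan delta = 0.1675
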